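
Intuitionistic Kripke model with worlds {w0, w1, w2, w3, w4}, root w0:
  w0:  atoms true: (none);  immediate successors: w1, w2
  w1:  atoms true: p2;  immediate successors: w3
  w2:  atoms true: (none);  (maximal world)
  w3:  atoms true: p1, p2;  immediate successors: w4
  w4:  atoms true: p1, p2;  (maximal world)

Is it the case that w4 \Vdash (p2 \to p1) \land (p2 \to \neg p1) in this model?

w4 \nVdash (p2 \to p1) \land (p2 \to \neg p1) since w4 fails p2 \to \neg p1.

No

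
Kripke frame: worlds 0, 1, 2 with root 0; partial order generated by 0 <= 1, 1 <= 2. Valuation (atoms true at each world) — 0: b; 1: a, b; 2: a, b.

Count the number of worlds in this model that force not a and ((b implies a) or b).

0: does not force it — 0 does not force not a and ((b implies a) or b) since 0 fails not a.
1: does not force it — 1 does not force not a and ((b implies a) or b) since 1 fails not a.
2: does not force it.
Worlds forcing the formula: { }.

0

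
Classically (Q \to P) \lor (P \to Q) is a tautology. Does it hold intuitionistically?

No

This is the Gödel–Dummett linearity axiom, which is not intuitionistically valid.
A Kripke countermodel: worlds 0, 1, 2; order generated by 0 \le 1, 0 \le 2; atoms true at each world — 0:{}; 1:{Q}; 2:{P}.
0 \nVdash (Q \to P) \lor (P \to Q): neither disjunct is forced at 0.
0 \nVdash Q \to P: at the accessible world 1, 1 \Vdash Q but 1 \nVdash P.
1 lacks atom P, so 1 \nVdash P.
So the root 0 does not force the formula.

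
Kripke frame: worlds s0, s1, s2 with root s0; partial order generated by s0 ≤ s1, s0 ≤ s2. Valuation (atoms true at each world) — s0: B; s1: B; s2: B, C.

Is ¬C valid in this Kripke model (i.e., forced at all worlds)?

Not every world: s0 ⊮ ¬C.
s0 ⊮ ¬C since s2 is accessible from s0 and s2 ⊩ C.

No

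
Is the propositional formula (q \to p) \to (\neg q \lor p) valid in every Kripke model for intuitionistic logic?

No

This is the material-implication-as-disjunction principle, which is not intuitionistically valid.
A Kripke countermodel: worlds w0, w1; order generated by w0 \le w1; atoms true at each world — w0:{}; w1:{p,q}.
w0 \nVdash (q \to p) \to (\neg q \lor p): already at w0 itself, w0 \Vdash q \to p but w0 \nVdash \neg q \lor p.
w0 \nVdash \neg q \lor p: neither disjunct is forced at w0.
w0 \nVdash \neg q since w1 is accessible from w0 and w1 \Vdash q.
So the root w0 does not force the formula.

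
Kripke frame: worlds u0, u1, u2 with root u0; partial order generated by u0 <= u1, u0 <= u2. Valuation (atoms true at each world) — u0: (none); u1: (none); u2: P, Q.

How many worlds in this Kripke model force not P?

1

u0: does not force it — u0 does not force not P since u2 is accessible from u0 and u2 forces P.
u1: forces it.
u2: does not force it — u2 does not force not P since u2 is accessible from u2 and u2 forces P.
Worlds forcing the formula: {u1}.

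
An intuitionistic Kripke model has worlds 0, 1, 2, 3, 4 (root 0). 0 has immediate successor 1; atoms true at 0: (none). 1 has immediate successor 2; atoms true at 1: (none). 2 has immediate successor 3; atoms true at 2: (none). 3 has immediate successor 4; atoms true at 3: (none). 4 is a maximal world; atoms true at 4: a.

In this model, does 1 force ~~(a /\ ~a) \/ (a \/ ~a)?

No

1 ||-/- ~~(a /\ ~a) \/ (a \/ ~a): neither disjunct is forced at 1.
1 ||-/- ~~(a /\ ~a) since 1 is accessible from 1 and 1 ||- ~(a /\ ~a).
1 ||- ~(a /\ ~a): no world accessible from 1 forces a /\ ~a.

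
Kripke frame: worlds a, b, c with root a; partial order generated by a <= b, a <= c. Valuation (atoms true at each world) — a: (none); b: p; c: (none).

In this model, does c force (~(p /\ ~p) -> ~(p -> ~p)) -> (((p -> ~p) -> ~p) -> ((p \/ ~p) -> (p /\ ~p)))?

Yes

c ||- (~(p /\ ~p) -> ~(p -> ~p)) -> (((p -> ~p) -> ~p) -> ((p \/ ~p) -> (p /\ ~p))) vacuously: no world accessible from c forces the antecedent ~(p /\ ~p) -> ~(p -> ~p).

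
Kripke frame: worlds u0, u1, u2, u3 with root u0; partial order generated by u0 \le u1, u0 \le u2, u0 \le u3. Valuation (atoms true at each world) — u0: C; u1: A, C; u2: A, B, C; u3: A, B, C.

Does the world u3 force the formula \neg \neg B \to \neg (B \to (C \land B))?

No

u3 \nVdash \neg \neg B \to \neg (B \to (C \land B)): already at u3 itself, u3 \Vdash \neg \neg B but u3 \nVdash \neg (B \to (C \land B)).
u3 \nVdash \neg (B \to (C \land B)) since u3 is accessible from u3 and u3 \Vdash B \to (C \land B).
u3 \Vdash B \to (C \land B): every world accessible from u3 that forces B (namely u3) also forces C \land B.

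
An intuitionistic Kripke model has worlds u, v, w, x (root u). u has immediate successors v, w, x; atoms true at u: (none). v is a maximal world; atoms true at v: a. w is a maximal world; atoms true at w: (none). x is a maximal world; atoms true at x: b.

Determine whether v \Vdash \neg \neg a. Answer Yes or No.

Yes

v \Vdash \neg \neg a: no world accessible from v forces \neg a.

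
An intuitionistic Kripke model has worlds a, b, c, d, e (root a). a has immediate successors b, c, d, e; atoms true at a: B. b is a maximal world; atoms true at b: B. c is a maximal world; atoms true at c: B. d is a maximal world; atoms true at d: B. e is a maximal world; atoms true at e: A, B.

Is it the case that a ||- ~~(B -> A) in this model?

a ||-/- ~~(B -> A) since b is accessible from a and b ||- ~(B -> A).
b ||- ~(B -> A): no world accessible from b forces B -> A.

No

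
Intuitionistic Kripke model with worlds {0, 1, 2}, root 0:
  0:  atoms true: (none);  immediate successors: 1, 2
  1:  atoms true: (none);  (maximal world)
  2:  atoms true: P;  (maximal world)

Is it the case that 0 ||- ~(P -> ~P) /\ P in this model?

No

0 ||-/- ~(P -> ~P) /\ P since 0 fails ~(P -> ~P).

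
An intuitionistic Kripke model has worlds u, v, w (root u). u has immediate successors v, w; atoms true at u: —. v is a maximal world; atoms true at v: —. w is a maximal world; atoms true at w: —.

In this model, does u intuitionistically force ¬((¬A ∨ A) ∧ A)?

Yes

u ⊩ ¬((¬A ∨ A) ∧ A): no world accessible from u forces (¬A ∨ A) ∧ A.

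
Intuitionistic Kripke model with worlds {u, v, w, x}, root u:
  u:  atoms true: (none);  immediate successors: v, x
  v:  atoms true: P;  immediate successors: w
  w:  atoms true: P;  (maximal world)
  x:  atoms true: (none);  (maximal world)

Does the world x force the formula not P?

x forces not P: no world accessible from x forces P.

Yes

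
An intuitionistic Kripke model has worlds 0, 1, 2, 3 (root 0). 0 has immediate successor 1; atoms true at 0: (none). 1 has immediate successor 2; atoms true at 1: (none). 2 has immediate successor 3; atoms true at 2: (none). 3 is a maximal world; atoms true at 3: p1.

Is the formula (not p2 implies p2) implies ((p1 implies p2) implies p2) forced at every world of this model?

Yes

0 forces (not p2 implies p2) implies ((p1 implies p2) implies p2) vacuously: no world accessible from 0 forces the antecedent not p2 implies p2.
Since the root 0 forces (not p2 implies p2) implies ((p1 implies p2) implies p2) and forcing is persistent (monotone upward), every world forces it.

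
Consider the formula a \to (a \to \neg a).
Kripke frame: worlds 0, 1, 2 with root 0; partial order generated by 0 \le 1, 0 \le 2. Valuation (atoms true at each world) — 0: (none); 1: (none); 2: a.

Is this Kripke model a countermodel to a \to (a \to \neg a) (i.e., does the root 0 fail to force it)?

0 \nVdash a \to (a \to \neg a): at the accessible world 2, 2 \Vdash a but 2 \nVdash a \to \neg a.
2 \nVdash a \to \neg a: already at 2 itself, 2 \Vdash a but 2 \nVdash \neg a.
2 \nVdash \neg a since 2 is accessible from 2 and 2 \Vdash a.
So the root 0 does not force a \to (a \to \neg a); the model is a countermodel.

Yes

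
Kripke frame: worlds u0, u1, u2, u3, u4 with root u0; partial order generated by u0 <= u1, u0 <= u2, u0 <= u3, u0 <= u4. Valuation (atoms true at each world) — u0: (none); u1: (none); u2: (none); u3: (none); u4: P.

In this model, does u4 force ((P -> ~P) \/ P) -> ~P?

No

u4 ||-/- ((P -> ~P) \/ P) -> ~P: already at u4 itself, u4 ||- (P -> ~P) \/ P but u4 ||-/- ~P.
u4 ||-/- ~P since u4 is accessible from u4 and u4 ||- P.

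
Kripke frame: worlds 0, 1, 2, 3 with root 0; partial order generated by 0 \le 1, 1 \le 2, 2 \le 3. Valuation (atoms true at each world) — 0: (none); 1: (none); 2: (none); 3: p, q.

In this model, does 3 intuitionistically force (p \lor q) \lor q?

3 \Vdash (p \lor q) \lor q via the disjunct p \lor q.

Yes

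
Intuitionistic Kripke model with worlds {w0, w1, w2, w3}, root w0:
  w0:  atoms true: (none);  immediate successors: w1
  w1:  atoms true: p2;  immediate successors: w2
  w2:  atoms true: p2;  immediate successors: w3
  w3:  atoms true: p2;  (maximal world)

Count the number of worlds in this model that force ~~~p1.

4

w0: forces it.
w1: forces it.
w2: forces it.
w3: forces it.
Worlds forcing the formula: {w0, w1, w2, w3}.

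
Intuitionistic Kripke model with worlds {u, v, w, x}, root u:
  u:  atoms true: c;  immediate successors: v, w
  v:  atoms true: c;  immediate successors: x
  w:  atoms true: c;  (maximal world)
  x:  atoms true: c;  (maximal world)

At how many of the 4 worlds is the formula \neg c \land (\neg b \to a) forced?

u: does not force it — u \nVdash \neg c \land (\neg b \to a) since u fails \neg c.
v: does not force it — v \nVdash \neg c \land (\neg b \to a) since v fails \neg c.
w: does not force it.
x: does not force it.
Worlds forcing the formula: { }.

0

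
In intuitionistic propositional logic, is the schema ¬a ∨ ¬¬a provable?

No

This is the weak law of excluded middle, which is not intuitionistically valid.
A Kripke countermodel: worlds s0, s1, s2; order generated by s0 ≤ s1, s0 ≤ s2; atoms true at each world — s0:{}; s1:{a}; s2:{}.
s0 ⊮ ¬a ∨ ¬¬a: neither disjunct is forced at s0.
s0 ⊮ ¬a since s1 is accessible from s0 and s1 ⊩ a.
So the root s0 does not force the formula.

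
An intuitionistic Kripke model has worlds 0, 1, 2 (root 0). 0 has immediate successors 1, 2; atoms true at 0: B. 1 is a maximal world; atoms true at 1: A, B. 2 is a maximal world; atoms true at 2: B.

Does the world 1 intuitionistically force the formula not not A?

1 forces not not A: no world accessible from 1 forces not A.

Yes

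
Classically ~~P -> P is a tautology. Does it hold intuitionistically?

This is double-negation elimination, which is not intuitionistically valid.
A Kripke countermodel: worlds u0, u1; order generated by u0 <= u1; atoms true at each world — u0:{}; u1:{P}.
u0 ||-/- ~~P -> P: already at u0 itself, u0 ||- ~~P but u0 ||-/- P.
u0 lacks atom P, so u0 ||-/- P.
So the root u0 does not force the formula.

No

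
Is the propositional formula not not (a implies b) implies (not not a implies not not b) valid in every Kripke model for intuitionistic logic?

Yes

This is the distribution of double negation over implication, which is intuitionistically derivable.
Assume not not (a implies b) and not not a; suppose not b. Then a implies b would give not a (by contraposition), contradicting not not a; so not (a implies b), contradicting not not (a implies b). Hence not not b.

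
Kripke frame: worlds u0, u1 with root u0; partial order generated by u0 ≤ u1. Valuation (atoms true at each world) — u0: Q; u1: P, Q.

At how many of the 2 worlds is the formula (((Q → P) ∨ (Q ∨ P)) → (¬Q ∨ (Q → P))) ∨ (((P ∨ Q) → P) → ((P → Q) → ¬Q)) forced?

u0: does not force it — u0 ⊮ (((Q → P) ∨ (Q ∨ P)) → (¬Q ∨ (Q → P))) ∨ (((P ∨ Q) → P) → ((P → Q) → ¬Q)): neither disjunct is forced at u0.
u1: forces it.
Worlds forcing the formula: {u1}.

1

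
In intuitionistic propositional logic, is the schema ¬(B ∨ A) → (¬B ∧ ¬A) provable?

This is a constructively valid De Morgan direction (negated disjunction to conjunction of negations), which is intuitionistically derivable.
From ¬(B ∨ A): if B held then B ∨ A would, contradiction — so ¬B; similarly ¬A.

Yes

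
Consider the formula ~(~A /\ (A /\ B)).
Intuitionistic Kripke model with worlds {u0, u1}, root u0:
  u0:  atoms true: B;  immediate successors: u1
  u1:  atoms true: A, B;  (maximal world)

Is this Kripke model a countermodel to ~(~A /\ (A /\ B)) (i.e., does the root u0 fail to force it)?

u0 ||- ~(~A /\ (A /\ B)): no world accessible from u0 forces ~A /\ (A /\ B).
So the root u0 forces ~(~A /\ (A /\ B)); the model is not a countermodel.

No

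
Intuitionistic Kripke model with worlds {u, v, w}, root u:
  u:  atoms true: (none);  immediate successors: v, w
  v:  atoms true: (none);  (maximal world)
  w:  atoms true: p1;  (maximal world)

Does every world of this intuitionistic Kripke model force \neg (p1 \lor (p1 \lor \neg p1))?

No

Not every world: u \nVdash \neg (p1 \lor (p1 \lor \neg p1)).
u \nVdash \neg (p1 \lor (p1 \lor \neg p1)) since v is accessible from u and v \Vdash p1 \lor (p1 \lor \neg p1).
v \Vdash p1 \lor (p1 \lor \neg p1) via the disjunct p1 \lor \neg p1.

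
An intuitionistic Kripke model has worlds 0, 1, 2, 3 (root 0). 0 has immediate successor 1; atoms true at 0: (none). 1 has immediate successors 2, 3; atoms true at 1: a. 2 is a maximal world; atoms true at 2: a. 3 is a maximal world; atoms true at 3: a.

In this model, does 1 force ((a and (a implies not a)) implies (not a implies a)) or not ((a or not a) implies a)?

Yes

1 forces ((a and (a implies not a)) implies (not a implies a)) or not ((a or not a) implies a) via the disjunct (a and (a implies not a)) implies (not a implies a).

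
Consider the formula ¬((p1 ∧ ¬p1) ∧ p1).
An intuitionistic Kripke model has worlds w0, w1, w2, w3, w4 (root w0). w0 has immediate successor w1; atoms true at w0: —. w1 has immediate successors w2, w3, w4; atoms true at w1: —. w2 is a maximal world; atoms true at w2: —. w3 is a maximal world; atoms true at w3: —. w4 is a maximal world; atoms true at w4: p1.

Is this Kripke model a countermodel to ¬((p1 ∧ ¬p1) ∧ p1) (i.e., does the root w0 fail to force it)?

w0 ⊩ ¬((p1 ∧ ¬p1) ∧ p1): no world accessible from w0 forces (p1 ∧ ¬p1) ∧ p1.
So the root w0 forces ¬((p1 ∧ ¬p1) ∧ p1); the model is not a countermodel.

No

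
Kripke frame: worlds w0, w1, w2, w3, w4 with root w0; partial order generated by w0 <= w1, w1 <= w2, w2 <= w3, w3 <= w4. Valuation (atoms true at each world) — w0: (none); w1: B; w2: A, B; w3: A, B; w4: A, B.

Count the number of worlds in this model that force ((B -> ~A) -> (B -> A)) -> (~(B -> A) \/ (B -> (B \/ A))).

5

w0: forces it.
w1: forces it.
w2: forces it.
w3: forces it.
w4: forces it.
Worlds forcing the formula: {w0, w1, w2, w3, w4}.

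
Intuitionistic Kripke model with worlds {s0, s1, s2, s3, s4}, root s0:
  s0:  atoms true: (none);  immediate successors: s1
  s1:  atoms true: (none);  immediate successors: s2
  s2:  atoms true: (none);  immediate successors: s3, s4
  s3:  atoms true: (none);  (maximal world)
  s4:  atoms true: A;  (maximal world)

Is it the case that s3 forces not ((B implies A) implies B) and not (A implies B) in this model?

No

s3 does not force not ((B implies A) implies B) and not (A implies B) since s3 fails not (A implies B).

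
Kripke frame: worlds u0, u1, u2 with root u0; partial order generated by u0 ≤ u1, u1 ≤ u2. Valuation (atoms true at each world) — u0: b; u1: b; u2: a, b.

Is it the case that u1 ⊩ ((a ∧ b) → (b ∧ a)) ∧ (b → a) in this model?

No

u1 ⊮ ((a ∧ b) → (b ∧ a)) ∧ (b → a) since u1 fails b → a.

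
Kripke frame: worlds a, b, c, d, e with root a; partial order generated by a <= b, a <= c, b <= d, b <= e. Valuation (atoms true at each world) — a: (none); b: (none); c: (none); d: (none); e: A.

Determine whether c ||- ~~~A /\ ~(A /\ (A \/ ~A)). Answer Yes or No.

Yes

c ||- ~~~A /\ ~(A /\ (A \/ ~A)) since c forces both conjuncts.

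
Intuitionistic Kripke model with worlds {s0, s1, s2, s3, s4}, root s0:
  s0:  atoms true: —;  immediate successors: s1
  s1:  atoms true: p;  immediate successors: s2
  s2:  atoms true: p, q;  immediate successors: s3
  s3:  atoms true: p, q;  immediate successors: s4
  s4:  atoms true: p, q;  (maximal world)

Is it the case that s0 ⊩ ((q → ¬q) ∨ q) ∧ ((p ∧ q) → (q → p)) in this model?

No

s0 ⊮ ((q → ¬q) ∨ q) ∧ ((p ∧ q) → (q → p)) since s0 fails (q → ¬q) ∨ q.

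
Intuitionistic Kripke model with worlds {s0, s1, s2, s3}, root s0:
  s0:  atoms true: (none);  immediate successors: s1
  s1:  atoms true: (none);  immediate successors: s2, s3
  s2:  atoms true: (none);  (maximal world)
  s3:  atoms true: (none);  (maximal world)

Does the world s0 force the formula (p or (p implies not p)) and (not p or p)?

Yes

s0 forces (p or (p implies not p)) and (not p or p) since s0 forces both conjuncts.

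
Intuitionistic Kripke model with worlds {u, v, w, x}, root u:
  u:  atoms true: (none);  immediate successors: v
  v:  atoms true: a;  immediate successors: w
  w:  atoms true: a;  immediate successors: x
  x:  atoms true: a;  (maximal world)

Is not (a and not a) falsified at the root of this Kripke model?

No

u forces not (a and not a): no world accessible from u forces a and not a.
So the root u forces not (a and not a); the model is not a countermodel.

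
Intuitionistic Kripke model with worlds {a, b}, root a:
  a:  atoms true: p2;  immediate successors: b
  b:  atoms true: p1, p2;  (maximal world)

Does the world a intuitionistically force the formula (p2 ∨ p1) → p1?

a ⊮ (p2 ∨ p1) → p1: already at a itself, a ⊩ p2 ∨ p1 but a ⊮ p1.
a lacks atom p1, so a ⊮ p1.

No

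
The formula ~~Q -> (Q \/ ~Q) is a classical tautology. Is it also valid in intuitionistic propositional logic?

No

This is a variant of double-negation elimination (deriving excluded middle from double negation), which is not intuitionistically valid.
A Kripke countermodel: worlds 0, 1; order generated by 0 <= 1; atoms true at each world — 0:{}; 1:{Q}.
0 ||-/- ~~Q -> (Q \/ ~Q): already at 0 itself, 0 ||- ~~Q but 0 ||-/- Q \/ ~Q.
0 ||-/- Q \/ ~Q: neither disjunct is forced at 0.
0 lacks atom Q, so 0 ||-/- Q.
So the root 0 does not force the formula.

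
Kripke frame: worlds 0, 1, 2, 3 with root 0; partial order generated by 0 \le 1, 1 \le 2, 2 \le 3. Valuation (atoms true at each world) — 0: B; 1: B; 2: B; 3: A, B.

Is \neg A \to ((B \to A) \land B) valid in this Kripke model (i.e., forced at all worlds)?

0 \Vdash \neg A \to ((B \to A) \land B) vacuously: no world accessible from 0 forces the antecedent \neg A.
Since the root 0 forces \neg A \to ((B \to A) \land B) and forcing is persistent (monotone upward), every world forces it.

Yes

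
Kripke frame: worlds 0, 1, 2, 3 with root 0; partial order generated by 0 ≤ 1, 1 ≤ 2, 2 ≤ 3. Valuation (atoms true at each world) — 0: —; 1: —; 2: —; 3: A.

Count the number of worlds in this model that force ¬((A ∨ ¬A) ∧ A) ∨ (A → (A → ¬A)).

0

0: does not force it — 0 ⊮ ¬((A ∨ ¬A) ∧ A) ∨ (A → (A → ¬A)): neither disjunct is forced at 0.
1: does not force it — 1 ⊮ ¬((A ∨ ¬A) ∧ A) ∨ (A → (A → ¬A)): neither disjunct is forced at 1.
2: does not force it — 2 ⊮ ¬((A ∨ ¬A) ∧ A) ∨ (A → (A → ¬A)): neither disjunct is forced at 2.
3: does not force it.
Worlds forcing the formula: { }.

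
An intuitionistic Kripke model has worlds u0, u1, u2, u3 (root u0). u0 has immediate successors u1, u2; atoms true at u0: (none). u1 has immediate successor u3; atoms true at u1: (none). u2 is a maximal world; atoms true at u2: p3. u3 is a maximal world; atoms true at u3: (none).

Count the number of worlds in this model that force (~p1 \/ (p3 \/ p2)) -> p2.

u0: does not force it — u0 ||-/- (~p1 \/ (p3 \/ p2)) -> p2: already at u0 itself, u0 ||- ~p1 \/ (p3 \/ p2) but u0 ||-/- p2.
u1: does not force it — u1 ||-/- (~p1 \/ (p3 \/ p2)) -> p2: already at u1 itself, u1 ||- ~p1 \/ (p3 \/ p2) but u1 ||-/- p2.
u2: does not force it — u2 ||-/- (~p1 \/ (p3 \/ p2)) -> p2: already at u2 itself, u2 ||- ~p1 \/ (p3 \/ p2) but u2 ||-/- p2.
u3: does not force it.
Worlds forcing the formula: { }.

0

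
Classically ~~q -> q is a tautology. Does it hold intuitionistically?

No

This is double-negation elimination, which is not intuitionistically valid.
A Kripke countermodel: worlds u0, u1; order generated by u0 <= u1; atoms true at each world — u0:{}; u1:{q}.
u0 ||-/- ~~q -> q: already at u0 itself, u0 ||- ~~q but u0 ||-/- q.
u0 lacks atom q, so u0 ||-/- q.
So the root u0 does not force the formula.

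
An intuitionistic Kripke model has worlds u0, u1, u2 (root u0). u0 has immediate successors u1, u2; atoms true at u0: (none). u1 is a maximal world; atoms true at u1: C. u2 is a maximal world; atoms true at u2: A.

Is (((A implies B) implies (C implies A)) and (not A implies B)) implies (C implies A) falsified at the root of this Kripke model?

u0 forces (((A implies B) implies (C implies A)) and (not A implies B)) implies (C implies A): every world accessible from u0 that forces ((A implies B) implies (C implies A)) and (not A implies B) (namely u2) also forces C implies A.
So the root u0 forces (((A implies B) implies (C implies A)) and (not A implies B)) implies (C implies A); the model is not a countermodel.

No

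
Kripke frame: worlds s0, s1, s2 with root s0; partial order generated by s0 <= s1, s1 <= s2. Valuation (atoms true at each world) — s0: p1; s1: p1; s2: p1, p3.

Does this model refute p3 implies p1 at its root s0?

s0 forces p3 implies p1: every world accessible from s0 that forces p3 (namely s2) also forces p1.
So the root s0 forces p3 implies p1; the model is not a countermodel.

No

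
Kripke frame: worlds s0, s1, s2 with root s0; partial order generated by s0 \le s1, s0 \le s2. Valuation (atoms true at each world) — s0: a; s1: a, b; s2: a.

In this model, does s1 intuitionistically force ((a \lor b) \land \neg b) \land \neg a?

s1 \nVdash ((a \lor b) \land \neg b) \land \neg a since s1 fails (a \lor b) \land \neg b.

No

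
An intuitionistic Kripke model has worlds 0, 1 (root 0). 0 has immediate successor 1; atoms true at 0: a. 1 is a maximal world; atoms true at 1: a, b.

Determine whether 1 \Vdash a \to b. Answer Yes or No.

Yes

1 \Vdash a \to b: every world accessible from 1 that forces a (namely 1) also forces b.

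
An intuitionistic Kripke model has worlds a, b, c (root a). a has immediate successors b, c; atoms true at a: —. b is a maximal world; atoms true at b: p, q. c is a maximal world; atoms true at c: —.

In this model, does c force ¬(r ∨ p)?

Yes

c ⊩ ¬(r ∨ p): no world accessible from c forces r ∨ p.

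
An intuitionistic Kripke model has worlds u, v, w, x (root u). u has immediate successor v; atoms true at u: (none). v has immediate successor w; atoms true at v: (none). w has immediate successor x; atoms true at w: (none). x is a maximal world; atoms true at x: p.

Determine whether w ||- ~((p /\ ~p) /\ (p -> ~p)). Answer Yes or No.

Yes

w ||- ~((p /\ ~p) /\ (p -> ~p)): no world accessible from w forces (p /\ ~p) /\ (p -> ~p).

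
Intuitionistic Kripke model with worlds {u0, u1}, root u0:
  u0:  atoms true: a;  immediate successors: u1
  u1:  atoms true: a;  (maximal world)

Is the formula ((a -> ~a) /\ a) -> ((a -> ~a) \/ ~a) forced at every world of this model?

u0 ||- ((a -> ~a) /\ a) -> ((a -> ~a) \/ ~a) vacuously: no world accessible from u0 forces the antecedent (a -> ~a) /\ a.
Since the root u0 forces ((a -> ~a) /\ a) -> ((a -> ~a) \/ ~a) and forcing is persistent (monotone upward), every world forces it.

Yes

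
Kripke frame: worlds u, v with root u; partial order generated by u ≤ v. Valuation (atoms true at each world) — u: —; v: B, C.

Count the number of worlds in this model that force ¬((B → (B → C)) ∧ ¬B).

u: forces it.
v: forces it.
Worlds forcing the formula: {u, v}.

2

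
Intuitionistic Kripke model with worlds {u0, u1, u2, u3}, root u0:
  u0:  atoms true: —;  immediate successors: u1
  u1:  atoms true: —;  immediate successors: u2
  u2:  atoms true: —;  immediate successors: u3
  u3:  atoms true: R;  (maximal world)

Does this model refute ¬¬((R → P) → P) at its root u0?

u0 ⊩ ¬¬((R → P) → P): no world accessible from u0 forces ¬((R → P) → P).
So the root u0 forces ¬¬((R → P) → P); the model is not a countermodel.

No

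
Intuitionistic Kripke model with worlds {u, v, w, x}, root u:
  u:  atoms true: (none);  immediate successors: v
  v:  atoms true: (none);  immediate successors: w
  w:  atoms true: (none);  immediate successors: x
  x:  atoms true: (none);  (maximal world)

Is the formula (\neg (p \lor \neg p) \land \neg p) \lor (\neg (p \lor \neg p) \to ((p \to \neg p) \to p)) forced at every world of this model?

Yes

u \Vdash (\neg (p \lor \neg p) \land \neg p) \lor (\neg (p \lor \neg p) \to ((p \to \neg p) \to p)) via the disjunct \neg (p \lor \neg p) \to ((p \to \neg p) \to p).
Since the root u forces (\neg (p \lor \neg p) \land \neg p) \lor (\neg (p \lor \neg p) \to ((p \to \neg p) \to p)) and forcing is persistent (monotone upward), every world forces it.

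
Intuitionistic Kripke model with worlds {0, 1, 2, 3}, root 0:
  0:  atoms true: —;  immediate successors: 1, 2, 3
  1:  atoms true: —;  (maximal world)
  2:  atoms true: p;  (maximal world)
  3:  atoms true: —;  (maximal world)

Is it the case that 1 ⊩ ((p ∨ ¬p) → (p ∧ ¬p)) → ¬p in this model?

1 ⊩ ((p ∨ ¬p) → (p ∧ ¬p)) → ¬p vacuously: no world accessible from 1 forces the antecedent (p ∨ ¬p) → (p ∧ ¬p).

Yes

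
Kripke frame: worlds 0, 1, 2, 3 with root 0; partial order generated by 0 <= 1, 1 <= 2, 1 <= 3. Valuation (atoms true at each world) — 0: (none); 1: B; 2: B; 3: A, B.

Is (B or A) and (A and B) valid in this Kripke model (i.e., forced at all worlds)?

No

Not every world: 0 does not force (B or A) and (A and B).
0 does not force (B or A) and (A and B) since 0 fails B or A.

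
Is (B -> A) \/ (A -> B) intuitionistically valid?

No

This is the Gödel–Dummett linearity axiom, which is not intuitionistically valid.
A Kripke countermodel: worlds 0, 1, 2; order generated by 0 <= 1, 0 <= 2; atoms true at each world — 0:{}; 1:{B}; 2:{A}.
0 ||-/- (B -> A) \/ (A -> B): neither disjunct is forced at 0.
0 ||-/- B -> A: at the accessible world 1, 1 ||- B but 1 ||-/- A.
1 lacks atom A, so 1 ||-/- A.
So the root 0 does not force the formula.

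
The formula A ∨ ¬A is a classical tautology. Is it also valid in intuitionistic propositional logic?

This is the law of excluded middle, which is not intuitionistically valid.
A Kripke countermodel: worlds w0, w1; order generated by w0 ≤ w1; atoms true at each world — w0:{}; w1:{A}.
w0 ⊮ A ∨ ¬A: neither disjunct is forced at w0.
w0 lacks atom A, so w0 ⊮ A.
So the root w0 does not force the formula.

No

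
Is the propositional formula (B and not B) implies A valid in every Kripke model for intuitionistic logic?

This is an instance of ex falso quodlibet, which is intuitionistically derivable.
No world can force both B and not B, so the antecedent B and not B is never forced and the implication holds vacuously at every world.

Yes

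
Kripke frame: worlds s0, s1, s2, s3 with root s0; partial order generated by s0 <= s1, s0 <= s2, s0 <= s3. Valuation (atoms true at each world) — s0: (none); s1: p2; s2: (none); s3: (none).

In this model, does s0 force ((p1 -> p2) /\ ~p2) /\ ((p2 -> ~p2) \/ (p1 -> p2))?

s0 ||-/- ((p1 -> p2) /\ ~p2) /\ ((p2 -> ~p2) \/ (p1 -> p2)) since s0 fails (p1 -> p2) /\ ~p2.

No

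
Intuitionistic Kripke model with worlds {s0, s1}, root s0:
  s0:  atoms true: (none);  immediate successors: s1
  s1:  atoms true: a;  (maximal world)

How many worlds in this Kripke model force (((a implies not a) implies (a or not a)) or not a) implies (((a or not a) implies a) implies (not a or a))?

s0: does not force it — s0 does not force (((a implies not a) implies (a or not a)) or not a) implies (((a or not a) implies a) implies (not a or a)): already at s0 itself, s0 forces ((a implies not a) implies (a or not a)) or not a but s0 does not force ((a or not a) implies a) implies (not a or a).
s1: forces it.
Worlds forcing the formula: {s1}.

1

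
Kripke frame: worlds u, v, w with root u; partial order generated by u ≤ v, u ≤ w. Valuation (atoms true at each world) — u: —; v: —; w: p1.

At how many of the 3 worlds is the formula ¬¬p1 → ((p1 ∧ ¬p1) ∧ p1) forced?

u: does not force it — u ⊮ ¬¬p1 → ((p1 ∧ ¬p1) ∧ p1): at the accessible world w, w ⊩ ¬¬p1 but w ⊮ (p1 ∧ ¬p1) ∧ p1.
v: forces it.
w: does not force it — w ⊮ ¬¬p1 → ((p1 ∧ ¬p1) ∧ p1): already at w itself, w ⊩ ¬¬p1 but w ⊮ (p1 ∧ ¬p1) ∧ p1.
Worlds forcing the formula: {v}.

1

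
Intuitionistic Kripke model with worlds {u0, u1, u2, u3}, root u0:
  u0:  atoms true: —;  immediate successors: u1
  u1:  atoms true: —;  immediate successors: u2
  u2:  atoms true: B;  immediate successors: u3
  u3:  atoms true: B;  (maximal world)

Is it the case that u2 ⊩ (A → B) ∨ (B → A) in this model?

Yes

u2 ⊩ (A → B) ∨ (B → A) via the disjunct A → B.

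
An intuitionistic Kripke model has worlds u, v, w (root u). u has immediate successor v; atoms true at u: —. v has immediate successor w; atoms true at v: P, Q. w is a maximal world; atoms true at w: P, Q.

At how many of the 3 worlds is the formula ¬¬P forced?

3

u: forces it.
v: forces it.
w: forces it.
Worlds forcing the formula: {u, v, w}.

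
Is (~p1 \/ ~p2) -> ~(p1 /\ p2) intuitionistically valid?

This is a constructively valid De Morgan direction (disjunction of negations to negated conjunction), which is intuitionistically derivable.
If ~p1 holds at a world then no accessible world forces p1, hence none forces p1 /\ p2; likewise for ~p2.

Yes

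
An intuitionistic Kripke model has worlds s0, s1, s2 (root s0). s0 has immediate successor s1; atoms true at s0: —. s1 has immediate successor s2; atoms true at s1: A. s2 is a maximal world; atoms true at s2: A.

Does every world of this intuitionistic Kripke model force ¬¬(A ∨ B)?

Yes

s0 ⊩ ¬¬(A ∨ B): no world accessible from s0 forces ¬(A ∨ B).
Since the root s0 forces ¬¬(A ∨ B) and forcing is persistent (monotone upward), every world forces it.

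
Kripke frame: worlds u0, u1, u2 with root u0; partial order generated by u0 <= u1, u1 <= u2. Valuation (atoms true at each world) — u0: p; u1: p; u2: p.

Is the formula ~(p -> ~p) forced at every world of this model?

u0 ||- ~(p -> ~p): no world accessible from u0 forces p -> ~p.
Since the root u0 forces ~(p -> ~p) and forcing is persistent (monotone upward), every world forces it.

Yes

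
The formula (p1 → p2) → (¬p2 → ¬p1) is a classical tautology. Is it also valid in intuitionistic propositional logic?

Yes

This is the forward direction of contraposition, which is intuitionistically derivable.
Assume p1 → p2 and ¬p2. If p1 held then p2 would follow, contradicting ¬p2; so ¬p1.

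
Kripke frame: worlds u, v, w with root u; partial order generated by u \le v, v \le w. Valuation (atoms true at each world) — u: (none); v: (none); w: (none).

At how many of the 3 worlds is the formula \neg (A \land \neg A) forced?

u: forces it.
v: forces it.
w: forces it.
Worlds forcing the formula: {u, v, w}.

3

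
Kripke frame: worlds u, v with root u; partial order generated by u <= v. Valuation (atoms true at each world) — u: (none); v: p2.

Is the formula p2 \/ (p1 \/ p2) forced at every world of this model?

No

Not every world: u ||-/- p2 \/ (p1 \/ p2).
u ||-/- p2 \/ (p1 \/ p2): neither disjunct is forced at u.
u lacks atom p2, so u ||-/- p2.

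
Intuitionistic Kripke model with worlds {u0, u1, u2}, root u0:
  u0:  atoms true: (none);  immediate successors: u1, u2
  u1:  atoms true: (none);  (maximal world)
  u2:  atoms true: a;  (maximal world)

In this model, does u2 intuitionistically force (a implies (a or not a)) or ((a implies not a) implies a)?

Yes

u2 forces (a implies (a or not a)) or ((a implies not a) implies a) via the disjunct a implies (a or not a).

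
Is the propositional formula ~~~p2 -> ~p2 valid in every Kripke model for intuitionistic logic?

Yes

This is triple-negation reduction, which is intuitionistically derivable.
Assume ~~~p2 and suppose p2. Then ~~p2 (double-negation introduction), contradicting ~~~p2. So ~p2.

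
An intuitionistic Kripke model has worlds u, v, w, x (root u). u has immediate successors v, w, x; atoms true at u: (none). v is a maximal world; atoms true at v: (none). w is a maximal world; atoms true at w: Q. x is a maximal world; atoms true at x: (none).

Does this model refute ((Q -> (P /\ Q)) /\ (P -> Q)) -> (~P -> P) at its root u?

Yes

u ||-/- ((Q -> (P /\ Q)) /\ (P -> Q)) -> (~P -> P): at the accessible world v, v ||- (Q -> (P /\ Q)) /\ (P -> Q) but v ||-/- ~P -> P.
v ||-/- ~P -> P: already at v itself, v ||- ~P but v ||-/- P.
v lacks atom P, so v ||-/- P.
So the root u does not force ((Q -> (P /\ Q)) /\ (P -> Q)) -> (~P -> P); the model is a countermodel.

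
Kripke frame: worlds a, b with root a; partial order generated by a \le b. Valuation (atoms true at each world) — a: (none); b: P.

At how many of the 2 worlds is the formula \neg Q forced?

2

a: forces it.
b: forces it.
Worlds forcing the formula: {a, b}.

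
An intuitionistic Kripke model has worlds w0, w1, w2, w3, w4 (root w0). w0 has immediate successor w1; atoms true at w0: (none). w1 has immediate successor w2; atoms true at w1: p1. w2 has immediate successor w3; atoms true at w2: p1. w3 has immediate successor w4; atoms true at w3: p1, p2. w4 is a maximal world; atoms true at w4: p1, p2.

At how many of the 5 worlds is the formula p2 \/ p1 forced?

w0: does not force it — w0 ||-/- p2 \/ p1: neither disjunct is forced at w0.
w1: forces it.
w2: forces it.
w3: forces it.
w4: forces it.
Worlds forcing the formula: {w1, w2, w3, w4}.

4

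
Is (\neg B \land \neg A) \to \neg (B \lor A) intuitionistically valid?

This is a constructively valid De Morgan direction (conjunction of negations to negated disjunction), which is intuitionistically derivable.
If both \neg B and \neg A hold at a world, no accessible world forces B or forces A, so none forces B \lor A.

Yes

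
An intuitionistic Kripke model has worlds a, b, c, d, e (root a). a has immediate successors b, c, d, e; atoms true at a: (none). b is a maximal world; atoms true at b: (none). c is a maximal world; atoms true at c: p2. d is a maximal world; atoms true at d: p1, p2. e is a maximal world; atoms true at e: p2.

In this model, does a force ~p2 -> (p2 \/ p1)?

No

a ||-/- ~p2 -> (p2 \/ p1): at the accessible world b, b ||- ~p2 but b ||-/- p2 \/ p1.
b ||-/- p2 \/ p1: neither disjunct is forced at b.
b lacks atom p2, so b ||-/- p2.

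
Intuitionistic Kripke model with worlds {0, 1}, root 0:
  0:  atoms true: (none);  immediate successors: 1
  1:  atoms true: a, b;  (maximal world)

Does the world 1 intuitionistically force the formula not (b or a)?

1 does not force not (b or a) since 1 is accessible from 1 and 1 forces b or a.
1 forces b or a via the disjunct b.

No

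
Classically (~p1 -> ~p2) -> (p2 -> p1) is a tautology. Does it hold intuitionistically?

This is the converse of contraposition, which is not intuitionistically valid.
A Kripke countermodel: worlds s0, s1; order generated by s0 <= s1; atoms true at each world — s0:{p2}; s1:{p1,p2}.
s0 ||-/- (~p1 -> ~p2) -> (p2 -> p1): already at s0 itself, s0 ||- ~p1 -> ~p2 but s0 ||-/- p2 -> p1.
s0 ||-/- p2 -> p1: already at s0 itself, s0 ||- p2 but s0 ||-/- p1.
s0 lacks atom p1, so s0 ||-/- p1.
So the root s0 does not force the formula.

No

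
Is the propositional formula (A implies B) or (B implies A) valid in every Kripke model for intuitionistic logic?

No

This is the Gödel–Dummett linearity axiom, which is not intuitionistically valid.
A Kripke countermodel: worlds u0, u1, u2; order generated by u0 <= u1, u0 <= u2; atoms true at each world — u0:{}; u1:{A}; u2:{B}.
u0 does not force (A implies B) or (B implies A): neither disjunct is forced at u0.
u0 does not force A implies B: at the accessible world u1, u1 forces A but u1 does not force B.
u1 lacks atom B, so u1 does not force B.
So the root u0 does not force the formula.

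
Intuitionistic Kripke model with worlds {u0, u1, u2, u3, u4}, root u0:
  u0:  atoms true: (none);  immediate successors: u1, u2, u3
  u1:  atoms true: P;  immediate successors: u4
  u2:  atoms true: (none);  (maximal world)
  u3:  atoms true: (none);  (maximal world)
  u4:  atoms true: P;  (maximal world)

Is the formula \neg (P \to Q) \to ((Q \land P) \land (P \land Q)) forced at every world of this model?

Not every world: u0 \nVdash \neg (P \to Q) \to ((Q \land P) \land (P \land Q)).
u0 \nVdash \neg (P \to Q) \to ((Q \land P) \land (P \land Q)): at the accessible world u1, u1 \Vdash \neg (P \to Q) but u1 \nVdash (Q \land P) \land (P \land Q).
u1 \nVdash (Q \land P) \land (P \land Q) since u1 fails Q \land P.

No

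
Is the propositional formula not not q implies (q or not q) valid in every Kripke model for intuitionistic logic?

This is a variant of double-negation elimination (deriving excluded middle from double negation), which is not intuitionistically valid.
A Kripke countermodel: worlds a, b; order generated by a <= b; atoms true at each world — a:{}; b:{q}.
a does not force not not q implies (q or not q): already at a itself, a forces not not q but a does not force q or not q.
a does not force q or not q: neither disjunct is forced at a.
a lacks atom q, so a does not force q.
So the root a does not force the formula.

No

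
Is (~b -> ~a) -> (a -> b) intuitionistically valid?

This is the converse of contraposition, which is not intuitionistically valid.
A Kripke countermodel: worlds s0, s1; order generated by s0 <= s1; atoms true at each world — s0:{a}; s1:{a,b}.
s0 ||-/- (~b -> ~a) -> (a -> b): already at s0 itself, s0 ||- ~b -> ~a but s0 ||-/- a -> b.
s0 ||-/- a -> b: already at s0 itself, s0 ||- a but s0 ||-/- b.
s0 lacks atom b, so s0 ||-/- b.
So the root s0 does not force the formula.

No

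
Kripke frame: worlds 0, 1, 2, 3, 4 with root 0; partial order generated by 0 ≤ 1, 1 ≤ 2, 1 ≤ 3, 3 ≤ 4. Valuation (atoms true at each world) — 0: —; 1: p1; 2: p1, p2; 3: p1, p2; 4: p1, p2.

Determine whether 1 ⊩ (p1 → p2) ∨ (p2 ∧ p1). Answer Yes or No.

No

1 ⊮ (p1 → p2) ∨ (p2 ∧ p1): neither disjunct is forced at 1.
1 ⊮ p1 → p2: already at 1 itself, 1 ⊩ p1 but 1 ⊮ p2.
1 lacks atom p2, so 1 ⊮ p2.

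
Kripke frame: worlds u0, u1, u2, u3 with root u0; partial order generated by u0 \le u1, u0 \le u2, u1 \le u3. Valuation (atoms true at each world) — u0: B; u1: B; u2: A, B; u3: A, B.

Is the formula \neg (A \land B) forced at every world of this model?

No

Not every world: u0 \nVdash \neg (A \land B).
u0 \nVdash \neg (A \land B) since u2 is accessible from u0 and u2 \Vdash A \land B.
u2 \Vdash A \land B since u2 forces both conjuncts.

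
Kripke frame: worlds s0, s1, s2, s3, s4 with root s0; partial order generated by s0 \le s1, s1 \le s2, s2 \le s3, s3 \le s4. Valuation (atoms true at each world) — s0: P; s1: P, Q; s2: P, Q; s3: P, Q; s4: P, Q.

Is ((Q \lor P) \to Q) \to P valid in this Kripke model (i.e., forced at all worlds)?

Yes

s0 \Vdash ((Q \lor P) \to Q) \to P: every world accessible from s0 that forces (Q \lor P) \to Q (namely s1, s2, s3, s4) also forces P.
Since the root s0 forces ((Q \lor P) \to Q) \to P and forcing is persistent (monotone upward), every world forces it.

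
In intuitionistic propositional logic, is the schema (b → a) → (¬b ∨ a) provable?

This is the material-implication-as-disjunction principle, which is not intuitionistically valid.
A Kripke countermodel: worlds u, v; order generated by u ≤ v; atoms true at each world — u:{}; v:{a,b}.
u ⊮ (b → a) → (¬b ∨ a): already at u itself, u ⊩ b → a but u ⊮ ¬b ∨ a.
u ⊮ ¬b ∨ a: neither disjunct is forced at u.
u ⊮ ¬b since v is accessible from u and v ⊩ b.
So the root u does not force the formula.

No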